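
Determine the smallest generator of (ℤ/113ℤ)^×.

3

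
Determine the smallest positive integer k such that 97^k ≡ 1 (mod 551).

252

The order of 97 must divide φ(551) = φ(19·29) = (19−1)·(29−1) = 18·28 = 504 = 2^3 · 3^2 · 7.
Divisors of 504: 1, 2, 3, 4, 6, 7, 8, 9, 12, 14, 18, 21, 24, 28, 36, 42, 56, 63, 72, 84, 126, 168, 252, 504.
Compute 97^d (mod 551) for the divisors d until we hit 1:
97^1 ≡ 97
97^2 ≡ 42
97^3 ≡ 217
97^4 ≡ 111
97^6 ≡ 254
97^7 ≡ 394
97^8 ≡ 199
97^9 ≡ 18
97^12 ≡ 49
97^14 ≡ 405
97^18 ≡ 324
97^21 ≡ 331
97^24 ≡ 197
97^28 ≡ 378
97^36 ≡ 286
97^42 ≡ 463
97^56 ≡ 175
97^63 ≡ 75
97^72 ≡ 248
97^84 ≡ 30
97^126 ≡ 115
97^168 ≡ 349
97^252 ≡ 1
So ord_551(97) = 252.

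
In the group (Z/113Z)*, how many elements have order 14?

6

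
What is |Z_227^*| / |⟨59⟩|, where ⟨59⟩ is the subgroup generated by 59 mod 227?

ord(59) | φ(227) = 227 − 1 = 226 = 2 · 113.
Divisors of 226: 1, 2, 113, 226.
Evaluate successive powers at the divisors of 226:
59^1 ≡ 59 (mod 227)
59^2 ≡ 76 (mod 227)
59^113 ≡ 1 (mod 227) ✓
So ord_227(59) = 113, hence |⟨59⟩| = 113.
[(Z/227Z)^× : ⟨59⟩] = 226/113 = 2.

2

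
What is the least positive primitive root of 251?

6

φ(251) = 251 − 1 = 250 = 2 · 5^3.
g is a primitive root iff g^(250/q) ≢ 1 (mod 251) for each prime q ∈ {2, 5}.
g = 2: 2^125 ≡ 250; 2^50 ≡ 1 — hits 1, so not a primitive root.
g = 3: 3^125 ≡ 1 — hits 1, so not a primitive root.
g = 4: 4^125 ≡ 1 — hits 1, so not a primitive root.
g = 5: 5^125 ≡ 1 — hits 1, so not a primitive root.
g = 6: 6^125 ≡ 250; 6^50 ≡ 219 — none is 1, so 6 is a primitive root.
So 6 is the smallest generator of (Z/251Z)^×.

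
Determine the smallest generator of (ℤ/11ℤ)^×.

2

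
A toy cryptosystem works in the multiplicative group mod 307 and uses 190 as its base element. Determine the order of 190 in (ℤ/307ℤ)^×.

153

Since 190 ∈ (Z/307Z)^×, its order divides φ(307) = 307 − 1 = 306 = 2 · 3^2 · 17.
Divisors of 306: 1, 2, 3, 6, 9, 17, 18, 34, 51, 102, 153, 306.
Test each divisor d:
190^1 ≡ 190 (mod 307)
190^2 ≡ 181 (mod 307)
190^3 ≡ 6 (mod 307)
190^6 ≡ 36 (mod 307)
190^9 ≡ 216 (mod 307)
190^17 ≡ 168 (mod 307)
190^18 ≡ 299 (mod 307)
190^34 ≡ 287 (mod 307)
190^51 ≡ 17 (mod 307)
190^102 ≡ 289 (mod 307)
190^153 ≡ 1 (mod 307) ✓
So ord_307(190) = 153.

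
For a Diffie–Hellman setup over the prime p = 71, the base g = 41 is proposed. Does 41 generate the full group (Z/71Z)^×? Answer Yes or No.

No

φ(71) = 71 − 1 = 70 = 2 · 5 · 7.
41 is a primitive root mod 71 iff 41^(φ(71)/q) ≢ 1 for every prime q | φ(71), i.e. q ∈ {2, 5, 7}.
41^35 ≡ 70 (mod 71)  [q = 2: ≢ 1 ✓]
41^14 ≡ 1 (mod 71)  [q = 5: ≡ 1 ✗]
41^10 ≡ 20 (mod 71)  [q = 7: ≢ 1 ✓]
The check at q = 5 fails, so 41 generates a proper subgroup.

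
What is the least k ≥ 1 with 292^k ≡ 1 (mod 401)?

200

The order of 292 must divide φ(401) = 401 − 1 = 400 = 2^4 · 5^2.
Divisors of 400: 1, 2, 4, 5, 8, 10, 16, 20, 25, 40, 50, 80, 100, 200, 400.
Test each divisor d:
292^1 ≡ 292 (mod 401)
292^2 ≡ 252 (mod 401)
292^4 ≡ 146 (mod 401)
292^5 ≡ 126 (mod 401)
292^8 ≡ 63 (mod 401)
292^10 ≡ 237 (mod 401)
292^16 ≡ 360 (mod 401)
292^20 ≡ 29 (mod 401)
292^25 ≡ 45 (mod 401)
292^40 ≡ 39 (mod 401)
292^50 ≡ 20 (mod 401)
292^80 ≡ 318 (mod 401)
292^100 ≡ 400 (mod 401)
292^200 ≡ 1 (mod 401) ✓
So ord_401(292) = 200.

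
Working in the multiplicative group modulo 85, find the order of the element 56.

16

By Lagrange's theorem, ord_85(56) divides φ(85) = φ(5·17) = (5−1)·(17−1) = 4·16 = 64 = 2^6.
Divisors of 64: 1, 2, 4, 8, 16, 32, 64.
Evaluate successive powers at the divisors of 64:
56^1 ≡ 56
56^2 ≡ 76
56^4 ≡ 81
56^8 ≡ 16
56^16 ≡ 1
Therefore the multiplicative order of 56 modulo 85 is 16.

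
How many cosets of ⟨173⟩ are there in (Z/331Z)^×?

2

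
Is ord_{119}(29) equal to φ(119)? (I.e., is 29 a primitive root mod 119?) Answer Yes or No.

No

119 = 7 · 17 is a product of two distinct odd primes, so (Z/119Z)^× ≅ (Z/7Z)^× × (Z/17Z)^× is not cyclic.
No primitive root modulo 119 exists; in particular 29 is not one.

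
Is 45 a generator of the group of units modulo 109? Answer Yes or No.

No

φ(109) = 109 − 1 = 108 = 2^2 · 3^3.
It suffices to check that the order of 45 is not a proper divisor of 108: compute 45^(108/q) for q ∈ {2, 3}.
45^54 ≡ 1 (mod 109)  [q = 2: ≡ 1 ✗]
45^36 ≡ 1 (mod 109)  [q = 3: ≡ 1 ✗]
Since 45^54 ≡ 1, the order of 45 divides 54 < 108, so 45 is not a primitive root.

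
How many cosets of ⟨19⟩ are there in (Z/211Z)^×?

14

Since 19 ∈ (Z/211Z)^×, its order divides φ(211) = 211 − 1 = 210 = 2 · 3 · 5 · 7.
Divisors of 210: 1, 2, 3, 5, 6, 7, 10, 14, 15, 21, 30, 35, 42, 70, 105, 210.
Check 19^d mod 211 for each divisor in increasing order:
19^1 ≡ 19
19^2 ≡ 150
19^3 ≡ 107
19^5 ≡ 14
19^6 ≡ 55
19^7 ≡ 201
19^10 ≡ 196
19^14 ≡ 100
19^15 ≡ 1
So ord_211(19) = 15, hence |⟨19⟩| = 15.
[(Z/211Z)^× : ⟨19⟩] = 210/15 = 14.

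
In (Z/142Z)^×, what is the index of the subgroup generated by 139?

1

Since 139 ∈ (Z/142Z)^×, its order divides φ(142) = φ(2)·φ(71) = 1·70 = 70 = 2 · 5 · 7.
Divisors of 70: 1, 2, 5, 7, 10, 14, 35, 70.
Check 139^d mod 142 for each divisor in increasing order:
139^1 ≡ 139 (mod 142)
139^2 ≡ 9 (mod 142)
139^5 ≡ 41 (mod 142)
139^7 ≡ 85 (mod 142)
139^10 ≡ 119 (mod 142)
139^14 ≡ 125 (mod 142)
139^35 ≡ 141 (mod 142)
139^70 ≡ 1 (mod 142) ✓
Thus |⟨139⟩| = ord(139) = 70.
Index = |(Z/142Z)^×| / |⟨139⟩| = 70 / 70 = 1.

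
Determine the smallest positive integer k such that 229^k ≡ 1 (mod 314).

156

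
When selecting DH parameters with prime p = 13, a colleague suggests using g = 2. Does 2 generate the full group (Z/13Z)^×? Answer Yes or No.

φ(13) = 13 − 1 = 12 = 2^2 · 3.
It suffices to check that the order of 2 is not a proper divisor of 12: compute 2^(12/q) for q ∈ {2, 3}.
2^6 ≡ 12 (mod 13)  [q = 2: ≢ 1 ✓]
2^4 ≡ 3 (mod 13)  [q = 3: ≢ 1 ✓]
All checks pass, so 2 has order 12 and is a primitive root modulo 13.

Yes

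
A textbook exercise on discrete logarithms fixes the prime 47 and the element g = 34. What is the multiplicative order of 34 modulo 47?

ord(34) | φ(47) = 47 − 1 = 46 = 2 · 23.
Divisors of 46: 1, 2, 23, 46.
Compute 34^d (mod 47) for the divisors d until we hit 1:
34^1 ≡ 34 (mod 47)
34^2 ≡ 28 (mod 47)
34^23 ≡ 1 (mod 47) ✓
So ord_47(34) = 23.

23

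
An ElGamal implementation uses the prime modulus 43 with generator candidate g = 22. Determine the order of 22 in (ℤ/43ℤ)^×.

14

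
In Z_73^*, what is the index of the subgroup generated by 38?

2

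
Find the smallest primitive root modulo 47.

5

φ(47) = 47 − 1 = 46 = 2 · 23.
g is a primitive root iff g^(46/q) ≢ 1 (mod 47) for each prime q ∈ {2, 23}.
g = 2: 2^23 ≡ 1 — hits 1, so not a primitive root.
g = 3: 3^23 ≡ 1 — hits 1, so not a primitive root.
g = 4: 4^23 ≡ 1 — hits 1, so not a primitive root.
g = 5: 5^23 ≡ 46; 5^2 ≡ 25 — none is 1, so 5 is a primitive root.
Hence the least primitive root of 47 is 5.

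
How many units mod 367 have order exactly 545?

φ(367) = 367 − 1 = 366 = 2 · 3 · 61.
In a cyclic group of order 366, there are φ(d) elements of order d for each divisor d of 366, and zero for non-divisors.
Since 545 ∤ 366, the count is 0.

0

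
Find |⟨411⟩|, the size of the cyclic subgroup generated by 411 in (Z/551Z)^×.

The order of 411 must divide φ(551) = φ(19·29) = (19−1)·(29−1) = 18·28 = 504 = 2^3 · 3^2 · 7.
Divisors of 504: 1, 2, 3, 4, 6, 7, 8, 9, 12, 14, 18, 21, 24, 28, 36, 42, 56, 63, 72, 84, 126, 168, 252, 504.
Evaluate successive powers at the divisors of 504:
411^1 ≡ 411 (mod 551)
411^2 ≡ 315 (mod 551)
411^3 ≡ 531 (mod 551)
411^4 ≡ 45 (mod 551)
411^6 ≡ 400 (mod 551)
411^7 ≡ 202 (mod 551)
411^8 ≡ 372 (mod 551)
411^9 ≡ 265 (mod 551)
411^12 ≡ 210 (mod 551)
411^14 ≡ 30 (mod 551)
411^18 ≡ 248 (mod 551)
411^21 ≡ 550 (mod 551)
411^24 ≡ 20 (mod 551)
411^28 ≡ 349 (mod 551)
411^36 ≡ 343 (mod 551)
411^42 ≡ 1 (mod 551) ✓
Hence ord(411) = 42.

42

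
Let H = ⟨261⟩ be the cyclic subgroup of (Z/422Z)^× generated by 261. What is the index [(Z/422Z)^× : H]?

The order of 261 must divide φ(422) = φ(2)·φ(211) = 1·210 = 210 = 2 · 3 · 5 · 7.
Divisors of 210: 1, 2, 3, 5, 6, 7, 10, 14, 15, 21, 30, 35, 42, 70, 105, 210.
Test each divisor d:
261^1 ≡ 261
261^2 ≡ 179
261^3 ≡ 299
261^5 ≡ 349
261^6 ≡ 359
261^7 ≡ 15
261^10 ≡ 265
261^14 ≡ 225
261^15 ≡ 67
261^21 ≡ 421
261^30 ≡ 269
261^35 ≡ 197
261^42 ≡ 1
Thus |⟨261⟩| = ord(261) = 42.
The index is φ(422) / ord(261) = 210 / 42 = 5.

5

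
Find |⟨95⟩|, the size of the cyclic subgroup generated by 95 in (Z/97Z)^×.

48

ord(95) | φ(97) = 97 − 1 = 96 = 2^5 · 3.
Divisors of 96: 1, 2, 3, 4, 6, 8, 12, 16, 24, 32, 48, 96.
Compute 95^d (mod 97) for the divisors d until we hit 1:
95^1 ≡ 95 (mod 97)
95^2 ≡ 4 (mod 97)
95^3 ≡ 89 (mod 97)
95^4 ≡ 16 (mod 97)
95^6 ≡ 64 (mod 97)
95^8 ≡ 62 (mod 97)
95^12 ≡ 22 (mod 97)
95^16 ≡ 61 (mod 97)
95^24 ≡ 96 (mod 97)
95^32 ≡ 35 (mod 97)
95^48 ≡ 1 (mod 97) ✓
Hence ord(95) = 48.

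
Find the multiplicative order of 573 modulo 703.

By Lagrange's theorem, ord_703(573) divides φ(703) = φ(19·37) = (19−1)·(37−1) = 18·36 = 648 = 2^3 · 3^4.
Divisors of 648: 1, 2, 3, 4, 6, 8, 9, 12, 18, 24, 27, 36, 54, 72, 81, 108, 162, 216, 324, 648.
Test each divisor d:
573^1 ≡ 573
573^2 ≡ 28
573^3 ≡ 578
573^4 ≡ 81
573^6 ≡ 159
573^8 ≡ 234
573^9 ≡ 512
573^12 ≡ 676
573^18 ≡ 628
573^24 ≡ 26
573^27 ≡ 265
573^36 ≡ 1
Hence ord(573) = 36.

36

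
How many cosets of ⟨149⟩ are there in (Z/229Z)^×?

4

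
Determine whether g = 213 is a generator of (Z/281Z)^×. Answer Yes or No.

No

φ(281) = 281 − 1 = 280 = 2^3 · 5 · 7.
213 is a primitive root mod 281 iff 213^(φ(281)/q) ≢ 1 for every prime q | φ(281), i.e. q ∈ {2, 5, 7}.
213^140 ≡ 1 (mod 281)  [q = 2: ≡ 1 ✗]
213^56 ≡ 232 (mod 281)  [q = 5: ≢ 1 ✓]
213^40 ≡ 1 (mod 281)  [q = 7: ≡ 1 ✗]
Since 213^140 ≡ 1, the order of 213 divides 140 < 280, so 213 is not a primitive root.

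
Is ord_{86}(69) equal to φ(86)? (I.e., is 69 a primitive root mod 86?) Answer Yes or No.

φ(86) = φ(2)·φ(43) = 1·42 = 42 = 2 · 3 · 7.
An element g generates (Z/86Z)^× iff g^(42/q) ≢ 1 (mod 86) for each prime q ∈ {2, 3, 7}.
69^21 ≡ 85 (mod 86)  [q = 2: ≢ 1 ✓]
69^14 ≡ 49 (mod 86)  [q = 3: ≢ 1 ✓]
69^6 ≡ 35 (mod 86)  [q = 7: ≢ 1 ✓]
None equal 1, so ord_86(69) = 42: 69 is a primitive root.

Yes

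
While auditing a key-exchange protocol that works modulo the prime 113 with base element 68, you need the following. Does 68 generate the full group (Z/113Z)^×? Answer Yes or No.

Yes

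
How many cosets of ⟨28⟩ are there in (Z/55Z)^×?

Since 28 ∈ (Z/55Z)^×, its order divides φ(55) = φ(5·11) = (5−1)·(11−1) = 4·10 = 40 = 2^3 · 5.
Divisors of 40: 1, 2, 4, 5, 8, 10, 20, 40.
Evaluate successive powers at the divisors of 40:
28^1 ≡ 28
28^2 ≡ 14
28^4 ≡ 31
28^5 ≡ 43
28^8 ≡ 26
28^10 ≡ 34
28^20 ≡ 1
So ord_55(28) = 20, hence |⟨28⟩| = 20.
[(Z/55Z)^× : ⟨28⟩] = 40/20 = 2.

2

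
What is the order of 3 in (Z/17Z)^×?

16

By Lagrange's theorem, ord_17(3) divides φ(17) = 17 − 1 = 16 = 2^4.
Divisors of 16: 1, 2, 4, 8, 16.
Test each divisor d:
3^1 ≡ 3
3^2 ≡ 9
3^4 ≡ 13
3^8 ≡ 16
3^16 ≡ 1
Hence ord(3) = 16.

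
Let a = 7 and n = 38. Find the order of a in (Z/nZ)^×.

3

By Lagrange's theorem, ord_38(7) divides φ(38) = φ(2)·φ(19) = 1·18 = 18 = 2 · 3^2.
Divisors of 18: 1, 2, 3, 6, 9, 18.
Evaluate successive powers at the divisors of 18:
7^1 ≡ 7
7^2 ≡ 11
7^3 ≡ 1
The smallest such exponent is 3, so the order of 7 is 3.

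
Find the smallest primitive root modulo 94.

5

φ(94) = φ(2)·φ(47) = 1·46 = 46 = 2 · 23.
g is a primitive root iff g^(46/q) ≢ 1 (mod 94) for each prime q ∈ {2, 23}.
g = 2: gcd(2, 94) = 2 > 1, not a unit — skip.
g = 3: 3^23 ≡ 1 — hits 1, so not a primitive root.
g = 4: gcd(4, 94) = 2 > 1, not a unit — skip.
g = 5: 5^23 ≡ 93; 5^2 ≡ 25 — none is 1, so 5 is a primitive root.
So 5 is the smallest generator of (Z/94Z)^×.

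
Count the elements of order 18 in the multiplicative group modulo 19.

φ(19) = 19 − 1 = 18 = 2 · 3^2.
In a cyclic group of order 18, there are φ(d) elements of order d for each divisor d of 18, and zero for non-divisors.
18 = 2 · 3^2 divides 18, and φ(18) = 6.

6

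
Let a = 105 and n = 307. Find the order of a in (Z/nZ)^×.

By Lagrange's theorem, ord_307(105) divides φ(307) = 307 − 1 = 306 = 2 · 3^2 · 17.
Divisors of 306: 1, 2, 3, 6, 9, 17, 18, 34, 51, 102, 153, 306.
Check 105^d mod 307 for each divisor in increasing order:
105^1 ≡ 105
105^2 ≡ 280
105^3 ≡ 235
105^6 ≡ 272
105^9 ≡ 64
105^17 ≡ 1
So ord_307(105) = 17.

17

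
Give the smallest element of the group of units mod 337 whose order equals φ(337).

φ(337) = 337 − 1 = 336 = 2^4 · 3 · 7.
Test candidates g = 2, 3, … against the prime factors q ∈ {2, 3, 7} of φ(337): g is a generator iff g^(336/q) ≢ 1 for every such q.
g = 2: 2^168 ≡ 1 — hits 1, so not a primitive root.
g = 3: 3^168 ≡ 1 — hits 1, so not a primitive root.
g = 4: 4^168 ≡ 1 — hits 1, so not a primitive root.
g = 5: 5^168 ≡ 336; 5^112 ≡ 1 — hits 1, so not a primitive root.
g = 6: 6^168 ≡ 1 — hits 1, so not a primitive root.
g = 7: 7^168 ≡ 1 — hits 1, so not a primitive root.
g = 8: 8^168 ≡ 1 — hits 1, so not a primitive root.
g = 9: 9^168 ≡ 1 — hits 1, so not a primitive root.
g = 10: 10^168 ≡ 336; 10^112 ≡ 128; 10^48 ≡ 175 — none is 1, so 10 is a primitive root.
Hence the least primitive root of 337 is 10.

10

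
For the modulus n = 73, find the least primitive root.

5

φ(73) = 73 − 1 = 72 = 2^3 · 3^2.
g is a primitive root iff g^(72/q) ≢ 1 (mod 73) for each prime q ∈ {2, 3}.
g = 2: 2^36 ≡ 1 — hits 1, so not a primitive root.
g = 3: 3^36 ≡ 1 — hits 1, so not a primitive root.
g = 4: 4^36 ≡ 1 — hits 1, so not a primitive root.
g = 5: 5^36 ≡ 72; 5^24 ≡ 8 — none is 1, so 5 is a primitive root.
The smallest primitive root modulo 73 is 5.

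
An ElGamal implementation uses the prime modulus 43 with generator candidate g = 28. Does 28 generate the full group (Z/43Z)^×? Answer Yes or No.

Yes

φ(43) = 43 − 1 = 42 = 2 · 3 · 7.
Test 28^(42/q) mod 43 for each prime factor q of 42:
28^21 ≡ 42 (mod 43)  [q = 2: ≢ 1 ✓]
28^14 ≡ 6 (mod 43)  [q = 3: ≢ 1 ✓]
28^6 ≡ 11 (mod 43)  [q = 7: ≢ 1 ✓]
None equal 1, so ord_43(28) = 42: 28 is a primitive root.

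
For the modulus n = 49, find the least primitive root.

φ(49) = φ(7^2) = 7·(7−1) = 42 = 2 · 3 · 7.
g is a primitive root iff g^(42/q) ≢ 1 (mod 49) for each prime q ∈ {2, 3, 7}.
g = 2: 2^21 ≡ 1 — hits 1, so not a primitive root.
g = 3: 3^21 ≡ 48; 3^14 ≡ 30; 3^6 ≡ 43 — none is 1, so 3 is a primitive root.
So 3 is the smallest generator of (Z/49Z)^×.

3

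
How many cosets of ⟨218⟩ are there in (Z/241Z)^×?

The order of 218 must divide φ(241) = 241 − 1 = 240 = 2^4 · 3 · 5.
Divisors of 240: 1, 2, 3, 4, 5, 6, 8, 10, 12, 15, 16, 20, 24, 30, 40, 48, 60, 80, 120, 240.
Check 218^d mod 241 for each divisor in increasing order:
218^1 ≡ 218 (mod 241)
218^2 ≡ 47 (mod 241)
218^3 ≡ 124 (mod 241)
218^4 ≡ 40 (mod 241)
218^5 ≡ 44 (mod 241)
218^6 ≡ 193 (mod 241)
218^8 ≡ 154 (mod 241)
218^10 ≡ 8 (mod 241)
218^12 ≡ 135 (mod 241)
218^15 ≡ 111 (mod 241)
218^16 ≡ 98 (mod 241)
218^20 ≡ 64 (mod 241)
218^24 ≡ 150 (mod 241)
218^30 ≡ 30 (mod 241)
218^40 ≡ 240 (mod 241)
218^48 ≡ 87 (mod 241)
218^60 ≡ 177 (mod 241)
218^80 ≡ 1 (mod 241) ✓
The order of 218 is 80, so the subgroup it generates has 80 elements.
[(Z/241Z)^× : ⟨218⟩] = 240/80 = 3.

3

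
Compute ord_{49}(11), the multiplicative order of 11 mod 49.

21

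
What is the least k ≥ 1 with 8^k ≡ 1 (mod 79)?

13

Since 8 ∈ (Z/79Z)^×, its order divides φ(79) = 79 − 1 = 78 = 2 · 3 · 13.
Divisors of 78: 1, 2, 3, 6, 13, 26, 39, 78.
Evaluate successive powers at the divisors of 78:
8^1 ≡ 8 (mod 79)
8^2 ≡ 64 (mod 79)
8^3 ≡ 38 (mod 79)
8^6 ≡ 22 (mod 79)
8^13 ≡ 1 (mod 79) ✓
So ord_79(8) = 13.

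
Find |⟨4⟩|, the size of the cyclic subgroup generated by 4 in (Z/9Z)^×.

ord(4) | φ(9) = φ(3^2) = 3·(3−1) = 6 = 2 · 3.
Divisors of 6: 1, 2, 3, 6.
Compute 4^d (mod 9) for the divisors d until we hit 1:
4^1 ≡ 4 (mod 9)
4^2 ≡ 7 (mod 9)
4^3 ≡ 1 (mod 9) ✓
The smallest such exponent is 3, so the order of 4 is 3.

3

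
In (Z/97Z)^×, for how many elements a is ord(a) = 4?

2

φ(97) = 97 − 1 = 96 = 2^5 · 3.
In a cyclic group of order 96, there are φ(d) elements of order d for each divisor d of 96, and zero for non-divisors.
4 = 2^2 divides 96, and φ(4) = 2.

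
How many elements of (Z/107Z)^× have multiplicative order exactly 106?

52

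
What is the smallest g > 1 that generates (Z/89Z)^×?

3

φ(89) = 89 − 1 = 88 = 2^3 · 11.
g is a primitive root iff g^(88/q) ≢ 1 (mod 89) for each prime q ∈ {2, 11}.
g = 2: 2^44 ≡ 1 — hits 1, so not a primitive root.
g = 3: 3^44 ≡ 88; 3^8 ≡ 64 — none is 1, so 3 is a primitive root.
The smallest primitive root modulo 89 is 3.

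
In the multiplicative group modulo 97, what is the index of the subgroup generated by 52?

By Lagrange's theorem, ord_97(52) divides φ(97) = 97 − 1 = 96 = 2^5 · 3.
Divisors of 96: 1, 2, 3, 4, 6, 8, 12, 16, 24, 32, 48, 96.
Compute 52^d (mod 97) for the divisors d until we hit 1:
52^1 ≡ 52
52^2 ≡ 85
52^3 ≡ 55
52^4 ≡ 47
52^6 ≡ 18
52^8 ≡ 75
52^12 ≡ 33
52^16 ≡ 96
52^24 ≡ 22
52^32 ≡ 1
Thus |⟨52⟩| = ord(52) = 32.
[(Z/97Z)^× : ⟨52⟩] = 96/32 = 3.

3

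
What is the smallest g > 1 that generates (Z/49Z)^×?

3

φ(49) = φ(7^2) = 7·(7−1) = 42 = 2 · 3 · 7.
g is a primitive root iff g^(42/q) ≢ 1 (mod 49) for each prime q ∈ {2, 3, 7}.
g = 2: 2^21 ≡ 1 — hits 1, so not a primitive root.
g = 3: 3^21 ≡ 48; 3^14 ≡ 30; 3^6 ≡ 43 — none is 1, so 3 is a primitive root.
Hence the least primitive root of 49 is 3.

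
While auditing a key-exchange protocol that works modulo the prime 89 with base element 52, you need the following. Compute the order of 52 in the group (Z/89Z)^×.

By Lagrange's theorem, ord_89(52) divides φ(89) = 89 − 1 = 88 = 2^3 · 11.
Divisors of 88: 1, 2, 4, 8, 11, 22, 44, 88.
Evaluate successive powers at the divisors of 88:
52^1 ≡ 52 (mod 89)
52^2 ≡ 34 (mod 89)
52^4 ≡ 88 (mod 89)
52^8 ≡ 1 (mod 89) ✓
Therefore the multiplicative order of 52 modulo 89 is 8.

8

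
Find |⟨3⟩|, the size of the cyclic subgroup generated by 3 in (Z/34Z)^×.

ord(3) | φ(34) = φ(2)·φ(17) = 1·16 = 16 = 2^4.
Divisors of 16: 1, 2, 4, 8, 16.
Test each divisor d:
3^1 ≡ 3 (mod 34)
3^2 ≡ 9 (mod 34)
3^4 ≡ 13 (mod 34)
3^8 ≡ 33 (mod 34)
3^16 ≡ 1 (mod 34) ✓
The smallest such exponent is 16, so the order of 3 is 16.

16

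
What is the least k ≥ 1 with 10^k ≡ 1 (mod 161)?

The order of 10 must divide φ(161) = φ(7·23) = (7−1)·(23−1) = 6·22 = 132 = 2^2 · 3 · 11.
Divisors of 132: 1, 2, 3, 4, 6, 11, 12, 22, 33, 44, 66, 132.
Compute 10^d (mod 161) for the divisors d until we hit 1:
10^1 ≡ 10 (mod 161)
10^2 ≡ 100 (mod 161)
10^3 ≡ 34 (mod 161)
10^4 ≡ 18 (mod 161)
10^6 ≡ 29 (mod 161)
10^11 ≡ 68 (mod 161)
10^12 ≡ 36 (mod 161)
10^22 ≡ 116 (mod 161)
10^33 ≡ 160 (mod 161)
10^44 ≡ 93 (mod 161)
10^66 ≡ 1 (mod 161) ✓
Hence ord(10) = 66.

66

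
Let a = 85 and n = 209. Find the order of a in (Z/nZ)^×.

90

The order of 85 must divide φ(209) = φ(11·19) = (11−1)·(19−1) = 10·18 = 180 = 2^2 · 3^2 · 5.
Divisors of 180: 1, 2, 3, 4, 5, 6, 9, 10, 12, 15, 18, 20, 30, 36, 45, 60, 90, 180.
Evaluate successive powers at the divisors of 180:
85^1 ≡ 85 (mod 209)
85^2 ≡ 119 (mod 209)
85^3 ≡ 83 (mod 209)
85^4 ≡ 158 (mod 209)
85^5 ≡ 54 (mod 209)
85^6 ≡ 201 (mod 209)
85^9 ≡ 172 (mod 209)
85^10 ≡ 199 (mod 209)
85^12 ≡ 64 (mod 209)
85^15 ≡ 87 (mod 209)
85^18 ≡ 115 (mod 209)
85^20 ≡ 100 (mod 209)
85^30 ≡ 45 (mod 209)
85^36 ≡ 58 (mod 209)
85^45 ≡ 153 (mod 209)
85^60 ≡ 144 (mod 209)
85^90 ≡ 1 (mod 209) ✓
So ord_209(85) = 90.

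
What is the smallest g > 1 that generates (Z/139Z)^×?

2

φ(139) = 139 − 1 = 138 = 2 · 3 · 23.
Test candidates g = 2, 3, … against the prime factors q ∈ {2, 3, 23} of φ(139): g is a generator iff g^(138/q) ≢ 1 for every such q.
g = 2: 2^69 ≡ 138; 2^46 ≡ 96; 2^6 ≡ 64 — none is 1, so 2 is a primitive root.
Hence the least primitive root of 139 is 2.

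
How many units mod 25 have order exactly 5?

4

φ(25) = φ(5^2) = 5·(5−1) = 20 = 2^2 · 5.
In a cyclic group of order 20, there are φ(d) elements of order d for each divisor d of 20, and zero for non-divisors.
5 | 20, and φ(5) = 5 − 1 = 4.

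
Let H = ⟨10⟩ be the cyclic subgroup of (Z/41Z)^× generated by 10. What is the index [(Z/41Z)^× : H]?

8

The order of 10 must divide φ(41) = 41 − 1 = 40 = 2^3 · 5.
Divisors of 40: 1, 2, 4, 5, 8, 10, 20, 40.
Test each divisor d:
10^1 ≡ 10
10^2 ≡ 18
10^4 ≡ 37
10^5 ≡ 1
So ord_41(10) = 5, hence |⟨10⟩| = 5.
[(Z/41Z)^× : ⟨10⟩] = 40/5 = 8.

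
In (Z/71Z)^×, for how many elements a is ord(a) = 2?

1

φ(71) = 71 − 1 = 70 = 2 · 5 · 7.
In a cyclic group of order 70, there are φ(d) elements of order d for each divisor d of 70, and zero for non-divisors.
2 | 70, and φ(2) = 2 − 1 = 1.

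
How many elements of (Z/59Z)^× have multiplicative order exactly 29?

28

φ(59) = 59 − 1 = 58 = 2 · 29.
(Z/59Z)^× is cyclic (|G| = 58); a cyclic group of order m has exactly φ(d) elements of each order d | m, and none otherwise.
29 | 58, and φ(29) = 29 − 1 = 28.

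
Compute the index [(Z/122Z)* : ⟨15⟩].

The order of 15 must divide φ(122) = φ(2)·φ(61) = 1·60 = 60 = 2^2 · 3 · 5.
Divisors of 60: 1, 2, 3, 4, 5, 6, 10, 12, 15, 20, 30, 60.
Evaluate successive powers at the divisors of 60:
15^1 ≡ 15 (mod 122)
15^2 ≡ 103 (mod 122)
15^3 ≡ 81 (mod 122)
15^4 ≡ 117 (mod 122)
15^5 ≡ 47 (mod 122)
15^6 ≡ 95 (mod 122)
15^10 ≡ 13 (mod 122)
15^12 ≡ 119 (mod 122)
15^15 ≡ 1 (mod 122) ✓
The order of 15 is 15, so the subgroup it generates has 15 elements.
[(Z/122Z)^× : ⟨15⟩] = 60/15 = 4.

4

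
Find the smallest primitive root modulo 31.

3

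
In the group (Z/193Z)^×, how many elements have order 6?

2

φ(193) = 193 − 1 = 192 = 2^6 · 3.
(Z/193Z)^× is cyclic (|G| = 192); a cyclic group of order m has exactly φ(d) elements of each order d | m, and none otherwise.
6 = 2 · 3 divides 192, and φ(6) = 2.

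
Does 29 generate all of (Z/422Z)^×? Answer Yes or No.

Yes

φ(422) = φ(2)·φ(211) = 1·210 = 210 = 2 · 3 · 5 · 7.
29 is a primitive root mod 422 iff 29^(φ(422)/q) ≢ 1 for every prime q | φ(422), i.e. q ∈ {2, 3, 5, 7}.
29^105 ≡ 421 (mod 422)  [q = 2: ≢ 1 ✓]
29^70 ≡ 225 (mod 422)  [q = 3: ≢ 1 ✓]
29^42 ≡ 71 (mod 422)  [q = 5: ≢ 1 ✓]
29^30 ≡ 359 (mod 422)  [q = 7: ≢ 1 ✓]
All checks pass, so 29 has order 210 and is a primitive root modulo 422.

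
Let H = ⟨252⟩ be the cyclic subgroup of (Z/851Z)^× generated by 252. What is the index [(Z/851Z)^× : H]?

44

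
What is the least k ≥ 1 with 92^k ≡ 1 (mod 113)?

By Lagrange's theorem, ord_113(92) divides φ(113) = 113 − 1 = 112 = 2^4 · 7.
Divisors of 112: 1, 2, 4, 7, 8, 14, 16, 28, 56, 112.
Check 92^d mod 113 for each divisor in increasing order:
92^1 ≡ 92
92^2 ≡ 102
92^4 ≡ 8
92^7 ≡ 40
92^8 ≡ 64
92^14 ≡ 18
92^16 ≡ 28
92^28 ≡ 98
92^56 ≡ 112
92^112 ≡ 1
Hence ord(92) = 112.

112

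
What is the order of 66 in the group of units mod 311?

By Lagrange's theorem, ord_311(66) divides φ(311) = 311 − 1 = 310 = 2 · 5 · 31.
Divisors of 310: 1, 2, 5, 10, 31, 62, 155, 310.
Check 66^d mod 311 for each divisor in increasing order:
66^1 ≡ 66 (mod 311)
66^2 ≡ 2 (mod 311)
66^5 ≡ 264 (mod 311)
66^10 ≡ 32 (mod 311)
66^31 ≡ 305 (mod 311)
66^62 ≡ 36 (mod 311)
66^155 ≡ 310 (mod 311)
66^310 ≡ 1 (mod 311) ✓
The smallest such exponent is 310, so the order of 66 is 310.

310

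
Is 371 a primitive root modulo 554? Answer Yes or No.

φ(554) = φ(2)·φ(277) = 1·276 = 276 = 2^2 · 3 · 23.
Test 371^(276/q) mod 554 for each prime factor q of 276:
371^138 ≡ 553 (mod 554)  [q = 2: ≢ 1 ✓]
371^92 ≡ 437 (mod 554)  [q = 3: ≢ 1 ✓]
371^12 ≡ 329 (mod 554)  [q = 23: ≢ 1 ✓]
All checks pass, so 371 has order 276 and is a primitive root modulo 554.

Yes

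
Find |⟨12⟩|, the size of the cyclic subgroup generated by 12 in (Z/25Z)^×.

20

Since 12 ∈ (Z/25Z)^×, its order divides φ(25) = φ(5^2) = 5·(5−1) = 20 = 2^2 · 5.
Divisors of 20: 1, 2, 4, 5, 10, 20.
Evaluate successive powers at the divisors of 20:
12^1 ≡ 12
12^2 ≡ 19
12^4 ≡ 11
12^5 ≡ 7
12^10 ≡ 24
12^20 ≡ 1
The smallest such exponent is 20, so the order of 12 is 20.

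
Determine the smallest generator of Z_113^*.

3

φ(113) = 113 − 1 = 112 = 2^4 · 7.
g is a primitive root iff g^(112/q) ≢ 1 (mod 113) for each prime q ∈ {2, 7}.
g = 2: 2^56 ≡ 1 — hits 1, so not a primitive root.
g = 3: 3^56 ≡ 112; 3^16 ≡ 49 — none is 1, so 3 is a primitive root.
So 3 is the smallest generator of (Z/113Z)^×.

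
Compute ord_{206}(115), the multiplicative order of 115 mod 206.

102

The order of 115 must divide φ(206) = φ(2)·φ(103) = 1·102 = 102 = 2 · 3 · 17.
Divisors of 102: 1, 2, 3, 6, 17, 34, 51, 102.
Compute 115^d (mod 206) for the divisors d until we hit 1:
115^1 ≡ 115 (mod 206)
115^2 ≡ 41 (mod 206)
115^3 ≡ 183 (mod 206)
115^6 ≡ 117 (mod 206)
115^17 ≡ 57 (mod 206)
115^34 ≡ 159 (mod 206)
115^51 ≡ 205 (mod 206)
115^102 ≡ 1 (mod 206) ✓
Hence ord(115) = 102.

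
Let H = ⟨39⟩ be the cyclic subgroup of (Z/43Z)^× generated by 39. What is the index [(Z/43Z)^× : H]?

3

The order of 39 must divide φ(43) = 43 − 1 = 42 = 2 · 3 · 7.
Divisors of 42: 1, 2, 3, 6, 7, 14, 21, 42.
Test each divisor d:
39^1 ≡ 39 (mod 43)
39^2 ≡ 16 (mod 43)
39^3 ≡ 22 (mod 43)
39^6 ≡ 11 (mod 43)
39^7 ≡ 42 (mod 43)
39^14 ≡ 1 (mod 43) ✓
Thus |⟨39⟩| = ord(39) = 14.
Index = |(Z/43Z)^×| / |⟨39⟩| = 42 / 14 = 3.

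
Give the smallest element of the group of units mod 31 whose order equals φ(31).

φ(31) = 31 − 1 = 30 = 2 · 3 · 5.
g is a primitive root iff g^(30/q) ≢ 1 (mod 31) for each prime q ∈ {2, 3, 5}.
g = 2: 2^15 ≡ 1 — hits 1, so not a primitive root.
g = 3: 3^15 ≡ 30; 3^10 ≡ 25; 3^6 ≡ 16 — none is 1, so 3 is a primitive root.
So 3 is the smallest generator of (Z/31Z)^×.

3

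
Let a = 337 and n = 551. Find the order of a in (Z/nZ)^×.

252

ord(337) | φ(551) = φ(19·29) = (19−1)·(29−1) = 18·28 = 504 = 2^3 · 3^2 · 7.
Divisors of 504: 1, 2, 3, 4, 6, 7, 8, 9, 12, 14, 18, 21, 24, 28, 36, 42, 56, 63, 72, 84, 126, 168, 252, 504.
Check 337^d mod 551 for each divisor in increasing order:
337^1 ≡ 337 (mod 551)
337^2 ≡ 63 (mod 551)
337^3 ≡ 293 (mod 551)
337^4 ≡ 112 (mod 551)
337^6 ≡ 444 (mod 551)
337^7 ≡ 307 (mod 551)
337^8 ≡ 422 (mod 551)
337^9 ≡ 56 (mod 551)
337^12 ≡ 429 (mod 551)
337^14 ≡ 28 (mod 551)
337^18 ≡ 381 (mod 551)
337^21 ≡ 331 (mod 551)
337^24 ≡ 7 (mod 551)
337^28 ≡ 233 (mod 551)
337^36 ≡ 248 (mod 551)
337^42 ≡ 463 (mod 551)
337^56 ≡ 291 (mod 551)
337^63 ≡ 75 (mod 551)
337^72 ≡ 343 (mod 551)
337^84 ≡ 30 (mod 551)
337^126 ≡ 115 (mod 551)
337^168 ≡ 349 (mod 551)
337^252 ≡ 1 (mod 551) ✓
Hence ord(337) = 252.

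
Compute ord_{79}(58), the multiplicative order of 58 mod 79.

26

By Lagrange's theorem, ord_79(58) divides φ(79) = 79 − 1 = 78 = 2 · 3 · 13.
Divisors of 78: 1, 2, 3, 6, 13, 26, 39, 78.
Test each divisor d:
58^1 ≡ 58
58^2 ≡ 46
58^3 ≡ 61
58^6 ≡ 8
58^13 ≡ 78
58^26 ≡ 1
Therefore the multiplicative order of 58 modulo 79 is 26.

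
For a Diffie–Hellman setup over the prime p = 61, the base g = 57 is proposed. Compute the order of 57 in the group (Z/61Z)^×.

ord(57) | φ(61) = 61 − 1 = 60 = 2^2 · 3 · 5.
Divisors of 60: 1, 2, 3, 4, 5, 6, 10, 12, 15, 20, 30, 60.
Test each divisor d:
57^1 ≡ 57 (mod 61)
57^2 ≡ 16 (mod 61)
57^3 ≡ 58 (mod 61)
57^4 ≡ 12 (mod 61)
57^5 ≡ 13 (mod 61)
57^6 ≡ 9 (mod 61)
57^10 ≡ 47 (mod 61)
57^12 ≡ 20 (mod 61)
57^15 ≡ 1 (mod 61) ✓
The smallest such exponent is 15, so the order of 57 is 15.

15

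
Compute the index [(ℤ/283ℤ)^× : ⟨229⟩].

By Lagrange's theorem, ord_283(229) divides φ(283) = 283 − 1 = 282 = 2 · 3 · 47.
Divisors of 282: 1, 2, 3, 6, 47, 94, 141, 282.
Check 229^d mod 283 for each divisor in increasing order:
229^1 ≡ 229
229^2 ≡ 86
229^3 ≡ 167
229^6 ≡ 155
229^47 ≡ 282
229^94 ≡ 1
Thus |⟨229⟩| = ord(229) = 94.
[(Z/283Z)^× : ⟨229⟩] = 282/94 = 3.

3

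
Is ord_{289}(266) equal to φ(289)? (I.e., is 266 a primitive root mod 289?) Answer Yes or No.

Yes

φ(289) = φ(17^2) = 17·(17−1) = 272 = 2^4 · 17.
Test 266^(272/q) mod 289 for each prime factor q of 272:
266^136 ≡ 288 (mod 289)  [q = 2: ≢ 1 ✓]
266^16 ≡ 52 (mod 289)  [q = 17: ≢ 1 ✓]
None equal 1, so ord_289(266) = 272: 266 is a primitive root.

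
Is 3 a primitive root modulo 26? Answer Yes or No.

No

φ(26) = φ(2)·φ(13) = 1·12 = 12 = 2^2 · 3.
It suffices to check that the order of 3 is not a proper divisor of 12: compute 3^(12/q) for q ∈ {2, 3}.
3^6 ≡ 1 (mod 26)  [q = 2: ≡ 1 ✗]
3^4 ≡ 3 (mod 26)  [q = 3: ≢ 1 ✓]
The check at q = 2 fails, so 3 generates a proper subgroup.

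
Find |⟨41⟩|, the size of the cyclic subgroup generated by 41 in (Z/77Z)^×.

ord(41) | φ(77) = φ(7·11) = (7−1)·(11−1) = 6·10 = 60 = 2^2 · 3 · 5.
Divisors of 60: 1, 2, 3, 4, 5, 6, 10, 12, 15, 20, 30, 60.
Compute 41^d (mod 77) for the divisors d until we hit 1:
41^1 ≡ 41 (mod 77)
41^2 ≡ 64 (mod 77)
41^3 ≡ 6 (mod 77)
41^4 ≡ 15 (mod 77)
41^5 ≡ 76 (mod 77)
41^6 ≡ 36 (mod 77)
41^10 ≡ 1 (mod 77) ✓
The smallest such exponent is 10, so the order of 41 is 10.

10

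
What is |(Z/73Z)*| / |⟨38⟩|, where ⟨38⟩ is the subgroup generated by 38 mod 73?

By Lagrange's theorem, ord_73(38) divides φ(73) = 73 − 1 = 72 = 2^3 · 3^2.
Divisors of 72: 1, 2, 3, 4, 6, 8, 9, 12, 18, 24, 36, 72.
Test each divisor d:
38^1 ≡ 38
38^2 ≡ 57
38^3 ≡ 49
38^4 ≡ 37
38^6 ≡ 65
38^8 ≡ 55
38^9 ≡ 46
38^12 ≡ 64
38^18 ≡ 72
38^24 ≡ 8
38^36 ≡ 1
The order of 38 is 36, so the subgroup it generates has 36 elements.
The index is φ(73) / ord(38) = 72 / 36 = 2.

2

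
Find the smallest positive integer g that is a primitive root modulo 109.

6

φ(109) = 109 − 1 = 108 = 2^2 · 3^3.
Test candidates g = 2, 3, … against the prime factors q ∈ {2, 3} of φ(109): g is a generator iff g^(108/q) ≢ 1 for every such q.
g = 2: 2^54 ≡ 108; 2^36 ≡ 1 — hits 1, so not a primitive root.
g = 3: 3^54 ≡ 1 — hits 1, so not a primitive root.
g = 4: 4^54 ≡ 1 — hits 1, so not a primitive root.
g = 5: 5^54 ≡ 1 — hits 1, so not a primitive root.
g = 6: 6^54 ≡ 108; 6^36 ≡ 63 — none is 1, so 6 is a primitive root.
Hence the least primitive root of 109 is 6.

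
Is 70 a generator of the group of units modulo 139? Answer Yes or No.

φ(139) = 139 − 1 = 138 = 2 · 3 · 23.
It suffices to check that the order of 70 is not a proper divisor of 138: compute 70^(138/q) for q ∈ {2, 3, 23}.
70^69 ≡ 138 (mod 139)  [q = 2: ≢ 1 ✓]
70^46 ≡ 42 (mod 139)  [q = 3: ≢ 1 ✓]
70^6 ≡ 63 (mod 139)  [q = 23: ≢ 1 ✓]
All checks pass, so 70 has order 138 and is a primitive root modulo 139.

Yes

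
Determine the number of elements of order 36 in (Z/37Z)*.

12

φ(37) = 37 − 1 = 36 = 2^2 · 3^2.
In a cyclic group of order 36, there are φ(d) elements of order d for each divisor d of 36, and zero for non-divisors.
36 = 2^2 · 3^2 divides 36, and φ(36) = 12.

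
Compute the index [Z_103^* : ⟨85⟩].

1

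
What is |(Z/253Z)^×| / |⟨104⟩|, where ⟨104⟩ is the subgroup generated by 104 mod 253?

4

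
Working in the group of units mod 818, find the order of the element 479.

136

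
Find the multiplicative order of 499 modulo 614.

34

Since 499 ∈ (Z/614Z)^×, its order divides φ(614) = φ(2)·φ(307) = 1·306 = 306 = 2 · 3^2 · 17.
Divisors of 306: 1, 2, 3, 6, 9, 17, 18, 34, 51, 102, 153, 306.
Compute 499^d (mod 614) for the divisors d until we hit 1:
499^1 ≡ 499 (mod 614)
499^2 ≡ 331 (mod 614)
499^3 ≡ 3 (mod 614)
499^6 ≡ 9 (mod 614)
499^9 ≡ 27 (mod 614)
499^17 ≡ 613 (mod 614)
499^18 ≡ 115 (mod 614)
499^34 ≡ 1 (mod 614) ✓
So ord_614(499) = 34.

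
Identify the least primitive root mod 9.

2

φ(9) = φ(3^2) = 3·(3−1) = 6 = 2 · 3.
g is a primitive root iff g^(6/q) ≢ 1 (mod 9) for each prime q ∈ {2, 3}.
g = 2: 2^3 ≡ 8; 2^2 ≡ 4 — none is 1, so 2 is a primitive root.
The smallest primitive root modulo 9 is 2.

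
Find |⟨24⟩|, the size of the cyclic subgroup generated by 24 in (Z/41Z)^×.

Since 24 ∈ (Z/41Z)^×, its order divides φ(41) = 41 − 1 = 40 = 2^3 · 5.
Divisors of 40: 1, 2, 4, 5, 8, 10, 20, 40.
Evaluate successive powers at the divisors of 40:
24^1 ≡ 24 (mod 41)
24^2 ≡ 2 (mod 41)
24^4 ≡ 4 (mod 41)
24^5 ≡ 14 (mod 41)
24^8 ≡ 16 (mod 41)
24^10 ≡ 32 (mod 41)
24^20 ≡ 40 (mod 41)
24^40 ≡ 1 (mod 41) ✓
So ord_41(24) = 40.

40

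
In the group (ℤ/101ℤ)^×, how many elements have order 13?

0

φ(101) = 101 − 1 = 100 = 2^2 · 5^2.
(Z/101Z)^× is cyclic (|G| = 100); a cyclic group of order m has exactly φ(d) elements of each order d | m, and none otherwise.
13 does not divide 100, so no element of (Z/101Z)^× has order 13.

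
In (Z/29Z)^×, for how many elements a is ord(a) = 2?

φ(29) = 29 − 1 = 28 = 2^2 · 7.
In a cyclic group of order 28, there are φ(d) elements of order d for each divisor d of 28, and zero for non-divisors.
2 | 28, and φ(2) = 2 − 1 = 1.

1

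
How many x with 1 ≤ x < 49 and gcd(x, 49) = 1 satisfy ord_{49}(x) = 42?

12

φ(49) = φ(7^2) = 7·(7−1) = 42 = 2 · 3 · 7.
In a cyclic group of order 42, there are φ(d) elements of order d for each divisor d of 42, and zero for non-divisors.
42 = 2 · 3 · 7 divides 42, and φ(42) = 12.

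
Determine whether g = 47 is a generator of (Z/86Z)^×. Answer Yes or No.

No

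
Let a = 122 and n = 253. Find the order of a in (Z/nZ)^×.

22

ord(122) | φ(253) = φ(11·23) = (11−1)·(23−1) = 10·22 = 220 = 2^2 · 5 · 11.
Divisors of 220: 1, 2, 4, 5, 10, 11, 20, 22, 44, 55, 110, 220.
Test each divisor d:
122^1 ≡ 122 (mod 253)
122^2 ≡ 210 (mod 253)
122^4 ≡ 78 (mod 253)
122^5 ≡ 155 (mod 253)
122^10 ≡ 243 (mod 253)
122^11 ≡ 45 (mod 253)
122^20 ≡ 100 (mod 253)
122^22 ≡ 1 (mod 253) ✓
So ord_253(122) = 22.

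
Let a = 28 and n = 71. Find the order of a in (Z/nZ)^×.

By Lagrange's theorem, ord_71(28) divides φ(71) = 71 − 1 = 70 = 2 · 5 · 7.
Divisors of 70: 1, 2, 5, 7, 10, 14, 35, 70.
Evaluate successive powers at the divisors of 70:
28^1 ≡ 28 (mod 71)
28^2 ≡ 3 (mod 71)
28^5 ≡ 39 (mod 71)
28^7 ≡ 46 (mod 71)
28^10 ≡ 30 (mod 71)
28^14 ≡ 57 (mod 71)
28^35 ≡ 70 (mod 71)
28^70 ≡ 1 (mod 71) ✓
The smallest such exponent is 70, so the order of 28 is 70.

70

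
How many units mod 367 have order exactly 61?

60

φ(367) = 367 − 1 = 366 = 2 · 3 · 61.
Since (Z/367Z)^× is cyclic of order 366, the number of elements of order d is φ(d) when d | 366 and 0 otherwise.
61 | 366, and φ(61) = 61 − 1 = 60.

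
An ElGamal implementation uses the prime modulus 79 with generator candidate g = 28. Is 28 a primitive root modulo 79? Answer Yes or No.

φ(79) = 79 − 1 = 78 = 2 · 3 · 13.
It suffices to check that the order of 28 is not a proper divisor of 78: compute 28^(78/q) for q ∈ {2, 3, 13}.
28^39 ≡ 78 (mod 79)  [q = 2: ≢ 1 ✓]
28^26 ≡ 23 (mod 79)  [q = 3: ≢ 1 ✓]
28^6 ≡ 21 (mod 79)  [q = 13: ≢ 1 ✓]
All checks pass, so 28 has order 78 and is a primitive root modulo 79.

Yes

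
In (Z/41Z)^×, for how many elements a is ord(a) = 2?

1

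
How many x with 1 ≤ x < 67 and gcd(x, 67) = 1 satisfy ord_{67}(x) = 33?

20

φ(67) = 67 − 1 = 66 = 2 · 3 · 11.
Since (Z/67Z)^× is cyclic of order 66, the number of elements of order d is φ(d) when d | 66 and 0 otherwise.
33 = 3 · 11 divides 66, and φ(33) = 20.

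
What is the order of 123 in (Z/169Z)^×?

156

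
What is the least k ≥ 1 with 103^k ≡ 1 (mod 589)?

30

The order of 103 must divide φ(589) = φ(19·31) = (19−1)·(31−1) = 18·30 = 540 = 2^2 · 3^3 · 5.
Divisors of 540: 1, 2, 3, 4, 5, 6, 9, 10, 12, 15, 18, 20, 27, 30, 36, 45, 54, 60, 90, 108, 135, 180, 270, 540.
Compute 103^d (mod 589) for the divisors d until we hit 1:
103^1 ≡ 103 (mod 589)
103^2 ≡ 7 (mod 589)
103^3 ≡ 132 (mod 589)
103^4 ≡ 49 (mod 589)
103^5 ≡ 335 (mod 589)
103^6 ≡ 343 (mod 589)
103^9 ≡ 512 (mod 589)
103^10 ≡ 315 (mod 589)
103^12 ≡ 438 (mod 589)
103^15 ≡ 94 (mod 589)
103^18 ≡ 39 (mod 589)
103^20 ≡ 273 (mod 589)
103^27 ≡ 531 (mod 589)
103^30 ≡ 1 (mod 589) ✓
Hence ord(103) = 30.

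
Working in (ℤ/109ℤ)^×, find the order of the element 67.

ord(67) | φ(109) = 109 − 1 = 108 = 2^2 · 3^3.
Divisors of 108: 1, 2, 3, 4, 6, 9, 12, 18, 27, 36, 54, 108.
Compute 67^d (mod 109) for the divisors d until we hit 1:
67^1 ≡ 67 (mod 109)
67^2 ≡ 20 (mod 109)
67^3 ≡ 32 (mod 109)
67^4 ≡ 73 (mod 109)
67^6 ≡ 43 (mod 109)
67^9 ≡ 68 (mod 109)
67^12 ≡ 105 (mod 109)
67^18 ≡ 46 (mod 109)
67^27 ≡ 76 (mod 109)
67^36 ≡ 45 (mod 109)
67^54 ≡ 108 (mod 109)
67^108 ≡ 1 (mod 109) ✓
The smallest such exponent is 108, so the order of 67 is 108.

108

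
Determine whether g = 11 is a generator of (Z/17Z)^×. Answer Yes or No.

Yes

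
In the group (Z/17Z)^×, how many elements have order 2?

φ(17) = 17 − 1 = 16 = 2^4.
(Z/17Z)^× is cyclic (|G| = 16); a cyclic group of order m has exactly φ(d) elements of each order d | m, and none otherwise.
2 | 16, and φ(2) = 2 − 1 = 1.

1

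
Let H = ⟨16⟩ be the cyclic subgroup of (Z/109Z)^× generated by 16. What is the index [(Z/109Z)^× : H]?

12

By Lagrange's theorem, ord_109(16) divides φ(109) = 109 − 1 = 108 = 2^2 · 3^3.
Divisors of 108: 1, 2, 3, 4, 6, 9, 12, 18, 27, 36, 54, 108.
Check 16^d mod 109 for each divisor in increasing order:
16^1 ≡ 16
16^2 ≡ 38
16^3 ≡ 63
16^4 ≡ 27
16^6 ≡ 45
16^9 ≡ 1
The order of 16 is 9, so the subgroup it generates has 9 elements.
Index = |(Z/109Z)^×| / |⟨16⟩| = 108 / 9 = 12.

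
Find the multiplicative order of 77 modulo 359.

358

The order of 77 must divide φ(359) = 359 − 1 = 358 = 2 · 179.
Divisors of 358: 1, 2, 179, 358.
Check 77^d mod 359 for each divisor in increasing order:
77^1 ≡ 77 (mod 359)
77^2 ≡ 185 (mod 359)
77^179 ≡ 358 (mod 359)
77^358 ≡ 1 (mod 359) ✓
So ord_359(77) = 358.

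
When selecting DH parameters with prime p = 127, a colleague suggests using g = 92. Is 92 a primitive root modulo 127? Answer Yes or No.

φ(127) = 127 − 1 = 126 = 2 · 3^2 · 7.
It suffices to check that the order of 92 is not a proper divisor of 126: compute 92^(126/q) for q ∈ {2, 3, 7}.
92^63 ≡ 126 (mod 127)  [q = 2: ≢ 1 ✓]
92^42 ≡ 107 (mod 127)  [q = 3: ≢ 1 ✓]
92^18 ≡ 32 (mod 127)  [q = 7: ≢ 1 ✓]
All checks pass, so 92 has order 126 and is a primitive root modulo 127.

Yes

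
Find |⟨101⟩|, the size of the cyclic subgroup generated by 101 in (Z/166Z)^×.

By Lagrange's theorem, ord_166(101) divides φ(166) = φ(2)·φ(83) = 1·82 = 82 = 2 · 41.
Divisors of 82: 1, 2, 41, 82.
Evaluate successive powers at the divisors of 82:
101^1 ≡ 101
101^2 ≡ 75
101^41 ≡ 165
101^82 ≡ 1
So ord_166(101) = 82.

82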